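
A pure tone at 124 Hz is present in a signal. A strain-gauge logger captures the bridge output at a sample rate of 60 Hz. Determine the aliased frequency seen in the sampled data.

4 Hz

124 Hz mod fs = 4 Hz.
4 Hz ≤ fs/2 = 30 Hz, appears at 4 Hz.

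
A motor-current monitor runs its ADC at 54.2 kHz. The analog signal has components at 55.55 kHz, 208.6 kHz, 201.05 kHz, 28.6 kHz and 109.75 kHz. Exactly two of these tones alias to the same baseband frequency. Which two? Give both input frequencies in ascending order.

55.55 kHz, 109.75 kHz

fs/2 = 27.1 kHz.
55.55 kHz mod fs = 1.35 kHz.
1.35 kHz ≤ fs/2 = 27.1 kHz, appears at 1.35 kHz.
208.6 kHz mod fs = 46 kHz.
46 kHz > fs/2 = 27.1 kHz, folds to fs − 46 kHz = 8.2 kHz.
201.05 kHz mod fs = 38.45 kHz.
38.45 kHz > fs/2 = 27.1 kHz, folds to fs − 38.45 kHz = 15.75 kHz.
28.6 kHz > fs/2 = 27.1 kHz, folds to fs − 28.6 kHz = 25.6 kHz.
109.75 kHz mod fs = 1.35 kHz.
1.35 kHz ≤ fs/2 = 27.1 kHz, appears at 1.35 kHz.
55.55 kHz and 109.75 kHz both map to 1.35 kHz.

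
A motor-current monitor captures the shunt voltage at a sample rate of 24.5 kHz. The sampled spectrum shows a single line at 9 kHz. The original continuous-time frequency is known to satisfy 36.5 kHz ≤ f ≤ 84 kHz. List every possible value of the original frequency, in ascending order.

40 kHz, 58 kHz, 64.5 kHz, 82.5 kHz

Frequencies that alias to 9 kHz are k·fs ± 9 kHz for integer k ≥ 0.
k=0: 9 kHz.
k=1: 15.5 kHz, 33.5 kHz.
k=2: 40 kHz, 58 kHz.
k=3: 64.5 kHz, 82.5 kHz.
k=4: 89 kHz, 107 kHz.
Within [36.5 kHz, 84 kHz]: 40 kHz, 58 kHz, 64.5 kHz, 82.5 kHz.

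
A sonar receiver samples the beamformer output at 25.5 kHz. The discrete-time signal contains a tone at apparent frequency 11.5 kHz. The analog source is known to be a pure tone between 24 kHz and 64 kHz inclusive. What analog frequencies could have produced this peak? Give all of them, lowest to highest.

37 kHz, 39.5 kHz, 62.5 kHz

Frequencies that alias to 11.5 kHz are k·fs ± 11.5 kHz for integer k ≥ 0.
k=0: 11.5 kHz.
k=1: 14 kHz, 37 kHz.
k=2: 39.5 kHz, 62.5 kHz.
k=3: 65 kHz, 88 kHz.
Within [24 kHz, 64 kHz]: 37 kHz, 39.5 kHz, 62.5 kHz.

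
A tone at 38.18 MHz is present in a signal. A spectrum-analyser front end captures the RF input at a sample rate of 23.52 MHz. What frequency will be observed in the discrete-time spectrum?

8.86 MHz

38.18 MHz mod fs = 14.66 MHz.
14.66 MHz > fs/2 = 11.76 MHz, folds to fs − 14.66 MHz = 8.86 MHz.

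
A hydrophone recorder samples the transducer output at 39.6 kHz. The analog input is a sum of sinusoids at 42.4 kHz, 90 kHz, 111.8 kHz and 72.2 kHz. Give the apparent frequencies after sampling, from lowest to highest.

2.8 kHz, 7 kHz, 10.8 kHz

fs/2 = 19.8 kHz.
42.4 kHz mod fs = 2.8 kHz.
2.8 kHz ≤ fs/2 = 19.8 kHz, appears at 2.8 kHz.
90 kHz mod fs = 10.8 kHz.
10.8 kHz ≤ fs/2 = 19.8 kHz, appears at 10.8 kHz.
111.8 kHz mod fs = 32.6 kHz.
32.6 kHz > fs/2 = 19.8 kHz, folds to fs − 32.6 kHz = 7 kHz.
72.2 kHz mod fs = 32.6 kHz.
32.6 kHz > fs/2 = 19.8 kHz, folds to fs − 32.6 kHz = 7 kHz.
Distinct values: {2.8 kHz, 7 kHz, 10.8 kHz}.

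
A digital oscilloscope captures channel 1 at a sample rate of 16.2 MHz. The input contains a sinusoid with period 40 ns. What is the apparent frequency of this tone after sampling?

T = 40 ns → f = 1/T = 25 MHz.
25 MHz mod fs = 8.8 MHz.
8.8 MHz > fs/2 = 8.1 MHz, folds to fs − 8.8 MHz = 7.4 MHz.

7.4 MHz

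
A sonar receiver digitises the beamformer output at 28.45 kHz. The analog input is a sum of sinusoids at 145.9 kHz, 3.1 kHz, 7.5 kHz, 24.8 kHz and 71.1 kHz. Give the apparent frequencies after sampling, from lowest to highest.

fs/2 = 14.225 kHz.
145.9 kHz mod fs = 3.65 kHz.
3.65 kHz ≤ fs/2 = 14.225 kHz, appears at 3.65 kHz.
3.1 kHz ≤ fs/2 = 14.225 kHz, passes unchanged.
7.5 kHz ≤ fs/2 = 14.225 kHz, passes unchanged.
24.8 kHz > fs/2 = 14.225 kHz, folds to fs − 24.8 kHz = 3.65 kHz.
71.1 kHz mod fs = 14.2 kHz.
14.2 kHz ≤ fs/2 = 14.225 kHz, appears at 14.2 kHz.
Distinct values: {3.1 kHz, 3.65 kHz, 7.5 kHz, 14.2 kHz}.

3.1 kHz, 3.65 kHz, 7.5 kHz, 14.2 kHz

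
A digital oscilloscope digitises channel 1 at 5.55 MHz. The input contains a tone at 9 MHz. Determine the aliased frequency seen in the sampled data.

9 MHz mod fs = 3.45 MHz.
3.45 MHz > fs/2 = 2.775 MHz, folds to fs − 3.45 MHz = 2.1 MHz.

2.1 MHz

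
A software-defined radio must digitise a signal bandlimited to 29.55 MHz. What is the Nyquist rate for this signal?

59.1 MHz

Nyquist rate = 2 × 29.55 MHz = 59.1 MHz.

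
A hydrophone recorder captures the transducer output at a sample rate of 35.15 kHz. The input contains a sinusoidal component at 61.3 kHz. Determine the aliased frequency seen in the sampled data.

9 kHz

61.3 kHz mod fs = 26.15 kHz.
26.15 kHz > fs/2 = 17.575 kHz, folds to fs − 26.15 kHz = 9 kHz.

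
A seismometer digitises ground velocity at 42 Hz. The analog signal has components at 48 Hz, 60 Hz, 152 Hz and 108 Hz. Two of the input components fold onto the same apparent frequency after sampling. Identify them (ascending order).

fs/2 = 21 Hz.
48 Hz mod fs = 6 Hz.
6 Hz ≤ fs/2 = 21 Hz, appears at 6 Hz.
60 Hz mod fs = 18 Hz.
18 Hz ≤ fs/2 = 21 Hz, appears at 18 Hz.
152 Hz mod fs = 26 Hz.
26 Hz > fs/2 = 21 Hz, folds to fs − 26 Hz = 16 Hz.
108 Hz mod fs = 24 Hz.
24 Hz > fs/2 = 21 Hz, folds to fs − 24 Hz = 18 Hz.
60 Hz and 108 Hz both map to 18 Hz.

60 Hz, 108 Hz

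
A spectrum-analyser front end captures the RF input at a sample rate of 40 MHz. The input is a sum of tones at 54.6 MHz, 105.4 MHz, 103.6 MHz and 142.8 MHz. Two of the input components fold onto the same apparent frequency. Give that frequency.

fs/2 = 20 MHz.
54.6 MHz mod fs = 14.6 MHz.
14.6 MHz ≤ fs/2 = 20 MHz, appears at 14.6 MHz.
105.4 MHz mod fs = 25.4 MHz.
25.4 MHz > fs/2 = 20 MHz, folds to fs − 25.4 MHz = 14.6 MHz.
103.6 MHz mod fs = 23.6 MHz.
23.6 MHz > fs/2 = 20 MHz, folds to fs − 23.6 MHz = 16.4 MHz.
142.8 MHz mod fs = 22.8 MHz.
22.8 MHz > fs/2 = 20 MHz, folds to fs − 22.8 MHz = 17.2 MHz.
54.6 MHz and 105.4 MHz both map to 14.6 MHz.

14.6 MHz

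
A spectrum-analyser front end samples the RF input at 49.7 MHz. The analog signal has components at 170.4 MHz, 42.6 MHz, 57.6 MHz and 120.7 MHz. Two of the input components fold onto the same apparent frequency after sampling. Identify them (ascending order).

120.7 MHz, 170.4 MHz

fs/2 = 24.85 MHz.
170.4 MHz mod fs = 21.3 MHz.
21.3 MHz ≤ fs/2 = 24.85 MHz, appears at 21.3 MHz.
42.6 MHz > fs/2 = 24.85 MHz, folds to fs − 42.6 MHz = 7.1 MHz.
57.6 MHz mod fs = 7.9 MHz.
7.9 MHz ≤ fs/2 = 24.85 MHz, appears at 7.9 MHz.
120.7 MHz mod fs = 21.3 MHz.
21.3 MHz ≤ fs/2 = 24.85 MHz, appears at 21.3 MHz.
120.7 MHz and 170.4 MHz both map to 21.3 MHz.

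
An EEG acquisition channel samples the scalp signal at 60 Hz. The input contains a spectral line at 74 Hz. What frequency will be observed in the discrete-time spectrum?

74 Hz mod fs = 14 Hz.
14 Hz ≤ fs/2 = 30 Hz, appears at 14 Hz.

14 Hz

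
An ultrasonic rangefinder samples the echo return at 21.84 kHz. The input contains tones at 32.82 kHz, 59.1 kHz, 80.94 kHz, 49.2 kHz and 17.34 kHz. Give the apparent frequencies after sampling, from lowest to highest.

fs/2 = 10.92 kHz.
32.82 kHz mod fs = 10.98 kHz.
10.98 kHz > fs/2 = 10.92 kHz, folds to fs − 10.98 kHz = 10.86 kHz.
59.1 kHz mod fs = 15.42 kHz.
15.42 kHz > fs/2 = 10.92 kHz, folds to fs − 15.42 kHz = 6.42 kHz.
80.94 kHz mod fs = 15.42 kHz.
15.42 kHz > fs/2 = 10.92 kHz, folds to fs − 15.42 kHz = 6.42 kHz.
49.2 kHz mod fs = 5.52 kHz.
5.52 kHz ≤ fs/2 = 10.92 kHz, appears at 5.52 kHz.
17.34 kHz > fs/2 = 10.92 kHz, folds to fs − 17.34 kHz = 4.5 kHz.
Distinct values: {4.5 kHz, 5.52 kHz, 6.42 kHz, 10.86 kHz}.

4.5 kHz, 5.52 kHz, 6.42 kHz, 10.86 kHz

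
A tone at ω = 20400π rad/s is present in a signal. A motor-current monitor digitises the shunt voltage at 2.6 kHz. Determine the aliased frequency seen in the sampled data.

ω = 20400π rad/s → f = ω/(2π) = 10200 Hz = 10.2 kHz.
10.2 kHz mod fs = 2.4 kHz.
2.4 kHz > fs/2 = 1.3 kHz, folds to fs − 2.4 kHz = 0.2 kHz.

0.2 kHz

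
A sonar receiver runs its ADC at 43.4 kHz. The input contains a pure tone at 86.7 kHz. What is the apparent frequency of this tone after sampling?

86.7 kHz mod fs = 43.3 kHz.
43.3 kHz > fs/2 = 21.7 kHz, folds to fs − 43.3 kHz = 0.1 kHz.

0.1 kHz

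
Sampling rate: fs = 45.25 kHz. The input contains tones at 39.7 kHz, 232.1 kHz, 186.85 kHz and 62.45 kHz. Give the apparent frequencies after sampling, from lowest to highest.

fs/2 = 22.625 kHz.
39.7 kHz > fs/2 = 22.625 kHz, folds to fs − 39.7 kHz = 5.55 kHz.
232.1 kHz mod fs = 5.85 kHz.
5.85 kHz ≤ fs/2 = 22.625 kHz, appears at 5.85 kHz.
186.85 kHz mod fs = 5.85 kHz.
5.85 kHz ≤ fs/2 = 22.625 kHz, appears at 5.85 kHz.
62.45 kHz mod fs = 17.2 kHz.
17.2 kHz ≤ fs/2 = 22.625 kHz, appears at 17.2 kHz.
Distinct values: {5.55 kHz, 5.85 kHz, 17.2 kHz}.

5.55 kHz, 5.85 kHz, 17.2 kHz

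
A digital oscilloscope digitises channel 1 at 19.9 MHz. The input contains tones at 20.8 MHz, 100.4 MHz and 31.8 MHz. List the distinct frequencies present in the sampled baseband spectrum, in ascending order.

0.9 MHz, 8 MHz

fs/2 = 9.95 MHz.
20.8 MHz mod fs = 0.9 MHz.
0.9 MHz ≤ fs/2 = 9.95 MHz, appears at 0.9 MHz.
100.4 MHz mod fs = 0.9 MHz.
0.9 MHz ≤ fs/2 = 9.95 MHz, appears at 0.9 MHz.
31.8 MHz mod fs = 11.9 MHz.
11.9 MHz > fs/2 = 9.95 MHz, folds to fs − 11.9 MHz = 8 MHz.
Distinct values: {0.9 MHz, 8 MHz}.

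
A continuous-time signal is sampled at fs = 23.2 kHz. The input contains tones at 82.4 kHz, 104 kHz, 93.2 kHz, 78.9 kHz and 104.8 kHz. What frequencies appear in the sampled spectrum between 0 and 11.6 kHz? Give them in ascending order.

fs/2 = 11.6 kHz.
82.4 kHz mod fs = 12.8 kHz.
12.8 kHz > fs/2 = 11.6 kHz, folds to fs − 12.8 kHz = 10.4 kHz.
104 kHz mod fs = 11.2 kHz.
11.2 kHz ≤ fs/2 = 11.6 kHz, appears at 11.2 kHz.
93.2 kHz mod fs = 0.4 kHz.
0.4 kHz ≤ fs/2 = 11.6 kHz, appears at 0.4 kHz.
78.9 kHz mod fs = 9.3 kHz.
9.3 kHz ≤ fs/2 = 11.6 kHz, appears at 9.3 kHz.
104.8 kHz mod fs = 12 kHz.
12 kHz > fs/2 = 11.6 kHz, folds to fs − 12 kHz = 11.2 kHz.
Distinct values: {0.4 kHz, 9.3 kHz, 10.4 kHz, 11.2 kHz}.

0.4 kHz, 9.3 kHz, 10.4 kHz, 11.2 kHz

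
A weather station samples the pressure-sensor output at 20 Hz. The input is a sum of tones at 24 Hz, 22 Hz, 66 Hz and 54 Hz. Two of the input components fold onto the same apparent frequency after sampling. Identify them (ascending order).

fs/2 = 10 Hz.
24 Hz mod fs = 4 Hz.
4 Hz ≤ fs/2 = 10 Hz, appears at 4 Hz.
22 Hz mod fs = 2 Hz.
2 Hz ≤ fs/2 = 10 Hz, appears at 2 Hz.
66 Hz mod fs = 6 Hz.
6 Hz ≤ fs/2 = 10 Hz, appears at 6 Hz.
54 Hz mod fs = 14 Hz.
14 Hz > fs/2 = 10 Hz, folds to fs − 14 Hz = 6 Hz.
54 Hz and 66 Hz both map to 6 Hz.

54 Hz, 66 Hz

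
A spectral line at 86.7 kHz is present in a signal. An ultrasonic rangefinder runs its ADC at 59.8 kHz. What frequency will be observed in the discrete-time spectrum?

26.9 kHz

86.7 kHz mod fs = 26.9 kHz.
26.9 kHz ≤ fs/2 = 29.9 kHz, appears at 26.9 kHz.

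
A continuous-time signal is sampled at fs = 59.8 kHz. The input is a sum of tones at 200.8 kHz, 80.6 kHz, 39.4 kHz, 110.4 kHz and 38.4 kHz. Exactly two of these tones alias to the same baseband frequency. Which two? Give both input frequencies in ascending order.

fs/2 = 29.9 kHz.
200.8 kHz mod fs = 21.4 kHz.
21.4 kHz ≤ fs/2 = 29.9 kHz, appears at 21.4 kHz.
80.6 kHz mod fs = 20.8 kHz.
20.8 kHz ≤ fs/2 = 29.9 kHz, appears at 20.8 kHz.
39.4 kHz > fs/2 = 29.9 kHz, folds to fs − 39.4 kHz = 20.4 kHz.
110.4 kHz mod fs = 50.6 kHz.
50.6 kHz > fs/2 = 29.9 kHz, folds to fs − 50.6 kHz = 9.2 kHz.
38.4 kHz > fs/2 = 29.9 kHz, folds to fs − 38.4 kHz = 21.4 kHz.
38.4 kHz and 200.8 kHz both map to 21.4 kHz.

38.4 kHz, 200.8 kHz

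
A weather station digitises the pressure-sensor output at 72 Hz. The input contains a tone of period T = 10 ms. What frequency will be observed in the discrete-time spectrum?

T = 10 ms → f = 1/T = 100 Hz.
100 Hz mod fs = 28 Hz.
28 Hz ≤ fs/2 = 36 Hz, appears at 28 Hz.

28 Hz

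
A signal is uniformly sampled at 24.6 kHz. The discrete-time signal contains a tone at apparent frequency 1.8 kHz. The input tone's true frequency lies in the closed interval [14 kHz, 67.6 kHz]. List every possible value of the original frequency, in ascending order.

22.8 kHz, 26.4 kHz, 47.4 kHz, 51 kHz

Frequencies that alias to 1.8 kHz are k·fs ± 1.8 kHz for integer k ≥ 0.
k=0: 1.8 kHz.
k=1: 22.8 kHz, 26.4 kHz.
k=2: 47.4 kHz, 51 kHz.
k=3: 72 kHz, 75.6 kHz.
Within [14 kHz, 67.6 kHz]: 22.8 kHz, 26.4 kHz, 47.4 kHz, 51 kHz.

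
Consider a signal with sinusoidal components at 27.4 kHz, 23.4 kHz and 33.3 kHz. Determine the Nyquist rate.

66.6 kHz

Highest-frequency component: 33.3 kHz.
Nyquist rate = 2 × 33.3 kHz = 66.6 kHz.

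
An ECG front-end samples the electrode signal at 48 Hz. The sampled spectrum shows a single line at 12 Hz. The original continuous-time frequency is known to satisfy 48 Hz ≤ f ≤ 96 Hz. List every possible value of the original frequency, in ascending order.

60 Hz, 84 Hz

Frequencies that alias to 12 Hz are k·fs ± 12 Hz for integer k ≥ 0.
k=0: 12 Hz.
k=1: 36 Hz, 60 Hz.
k=2: 84 Hz, 108 Hz.
k=3: 132 Hz, 156 Hz.
Within [48 Hz, 96 Hz]: 60 Hz, 84 Hz.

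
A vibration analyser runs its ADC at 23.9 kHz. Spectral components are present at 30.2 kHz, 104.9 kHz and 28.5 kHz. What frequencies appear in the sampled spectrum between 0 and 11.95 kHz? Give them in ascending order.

4.6 kHz, 6.3 kHz, 9.3 kHz

fs/2 = 11.95 kHz.
30.2 kHz mod fs = 6.3 kHz.
6.3 kHz ≤ fs/2 = 11.95 kHz, appears at 6.3 kHz.
104.9 kHz mod fs = 9.3 kHz.
9.3 kHz ≤ fs/2 = 11.95 kHz, appears at 9.3 kHz.
28.5 kHz mod fs = 4.6 kHz.
4.6 kHz ≤ fs/2 = 11.95 kHz, appears at 4.6 kHz.
Distinct values: {4.6 kHz, 6.3 kHz, 9.3 kHz}.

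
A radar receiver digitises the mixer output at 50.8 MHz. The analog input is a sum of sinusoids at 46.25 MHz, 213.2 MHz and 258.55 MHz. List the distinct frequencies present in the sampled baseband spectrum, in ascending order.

4.55 MHz, 10 MHz

fs/2 = 25.4 MHz.
46.25 MHz > fs/2 = 25.4 MHz, folds to fs − 46.25 MHz = 4.55 MHz.
213.2 MHz mod fs = 10 MHz.
10 MHz ≤ fs/2 = 25.4 MHz, appears at 10 MHz.
258.55 MHz mod fs = 4.55 MHz.
4.55 MHz ≤ fs/2 = 25.4 MHz, appears at 4.55 MHz.
Distinct values: {4.55 MHz, 10 MHz}.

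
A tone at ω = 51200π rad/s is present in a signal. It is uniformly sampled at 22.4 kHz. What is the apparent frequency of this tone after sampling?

ω = 51200π rad/s → f = ω/(2π) = 25600 Hz = 25.6 kHz.
25.6 kHz mod fs = 3.2 kHz.
3.2 kHz ≤ fs/2 = 11.2 kHz, appears at 3.2 kHz.

3.2 kHz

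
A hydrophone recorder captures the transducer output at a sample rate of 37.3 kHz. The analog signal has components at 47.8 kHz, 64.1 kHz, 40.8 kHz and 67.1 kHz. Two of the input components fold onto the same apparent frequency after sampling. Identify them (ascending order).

47.8 kHz, 64.1 kHz

fs/2 = 18.65 kHz.
47.8 kHz mod fs = 10.5 kHz.
10.5 kHz ≤ fs/2 = 18.65 kHz, appears at 10.5 kHz.
64.1 kHz mod fs = 26.8 kHz.
26.8 kHz > fs/2 = 18.65 kHz, folds to fs − 26.8 kHz = 10.5 kHz.
40.8 kHz mod fs = 3.5 kHz.
3.5 kHz ≤ fs/2 = 18.65 kHz, appears at 3.5 kHz.
67.1 kHz mod fs = 29.8 kHz.
29.8 kHz > fs/2 = 18.65 kHz, folds to fs − 29.8 kHz = 7.5 kHz.
47.8 kHz and 64.1 kHz both map to 10.5 kHz.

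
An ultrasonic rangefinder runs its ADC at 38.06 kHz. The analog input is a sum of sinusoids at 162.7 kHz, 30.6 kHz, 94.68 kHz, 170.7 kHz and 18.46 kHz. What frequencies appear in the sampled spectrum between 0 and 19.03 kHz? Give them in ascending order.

7.46 kHz, 10.46 kHz, 18.46 kHz, 18.56 kHz

fs/2 = 19.03 kHz.
162.7 kHz mod fs = 10.46 kHz.
10.46 kHz ≤ fs/2 = 19.03 kHz, appears at 10.46 kHz.
30.6 kHz > fs/2 = 19.03 kHz, folds to fs − 30.6 kHz = 7.46 kHz.
94.68 kHz mod fs = 18.56 kHz.
18.56 kHz ≤ fs/2 = 19.03 kHz, appears at 18.56 kHz.
170.7 kHz mod fs = 18.46 kHz.
18.46 kHz ≤ fs/2 = 19.03 kHz, appears at 18.46 kHz.
18.46 kHz ≤ fs/2 = 19.03 kHz, passes unchanged.
Distinct values: {7.46 kHz, 10.46 kHz, 18.46 kHz, 18.56 kHz}.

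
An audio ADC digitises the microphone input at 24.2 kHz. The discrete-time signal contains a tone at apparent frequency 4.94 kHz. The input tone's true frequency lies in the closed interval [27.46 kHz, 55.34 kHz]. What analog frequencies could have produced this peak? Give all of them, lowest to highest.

29.14 kHz, 43.46 kHz, 53.34 kHz

Frequencies that alias to 4.94 kHz are k·fs ± 4.94 kHz for integer k ≥ 0.
k=0: 4.94 kHz.
k=1: 19.26 kHz, 29.14 kHz.
k=2: 43.46 kHz, 53.34 kHz.
k=3: 67.66 kHz, 77.54 kHz.
Within [27.46 kHz, 55.34 kHz]: 29.14 kHz, 43.46 kHz, 53.34 kHz.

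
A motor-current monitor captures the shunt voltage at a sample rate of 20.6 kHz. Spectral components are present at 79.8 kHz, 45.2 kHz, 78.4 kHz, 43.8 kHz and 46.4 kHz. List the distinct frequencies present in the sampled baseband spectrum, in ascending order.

2.6 kHz, 4 kHz, 5.2 kHz

fs/2 = 10.3 kHz.
79.8 kHz mod fs = 18 kHz.
18 kHz > fs/2 = 10.3 kHz, folds to fs − 18 kHz = 2.6 kHz.
45.2 kHz mod fs = 4 kHz.
4 kHz ≤ fs/2 = 10.3 kHz, appears at 4 kHz.
78.4 kHz mod fs = 16.6 kHz.
16.6 kHz > fs/2 = 10.3 kHz, folds to fs − 16.6 kHz = 4 kHz.
43.8 kHz mod fs = 2.6 kHz.
2.6 kHz ≤ fs/2 = 10.3 kHz, appears at 2.6 kHz.
46.4 kHz mod fs = 5.2 kHz.
5.2 kHz ≤ fs/2 = 10.3 kHz, appears at 5.2 kHz.
Distinct values: {2.6 kHz, 4 kHz, 5.2 kHz}.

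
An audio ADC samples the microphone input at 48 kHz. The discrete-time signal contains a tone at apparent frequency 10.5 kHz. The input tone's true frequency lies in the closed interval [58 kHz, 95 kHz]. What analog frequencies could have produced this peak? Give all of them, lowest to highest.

58.5 kHz, 85.5 kHz

Frequencies that alias to 10.5 kHz are k·fs ± 10.5 kHz for integer k ≥ 0.
k=0: 10.5 kHz.
k=1: 37.5 kHz, 58.5 kHz.
k=2: 85.5 kHz, 106.5 kHz.
k=3: 133.5 kHz, 154.5 kHz.
Within [58 kHz, 95 kHz]: 58.5 kHz, 85.5 kHz.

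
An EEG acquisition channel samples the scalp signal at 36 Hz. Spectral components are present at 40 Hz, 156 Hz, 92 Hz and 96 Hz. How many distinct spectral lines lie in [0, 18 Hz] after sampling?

3

fs/2 = 18 Hz.
40 Hz mod fs = 4 Hz.
4 Hz ≤ fs/2 = 18 Hz, appears at 4 Hz.
156 Hz mod fs = 12 Hz.
12 Hz ≤ fs/2 = 18 Hz, appears at 12 Hz.
92 Hz mod fs = 20 Hz.
20 Hz > fs/2 = 18 Hz, folds to fs − 20 Hz = 16 Hz.
96 Hz mod fs = 24 Hz.
24 Hz > fs/2 = 18 Hz, folds to fs − 24 Hz = 12 Hz.
Distinct values: {4 Hz, 12 Hz, 16 Hz} → 3.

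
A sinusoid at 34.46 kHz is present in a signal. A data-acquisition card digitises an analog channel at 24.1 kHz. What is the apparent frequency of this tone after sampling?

10.36 kHz

34.46 kHz mod fs = 10.36 kHz.
10.36 kHz ≤ fs/2 = 12.05 kHz, appears at 10.36 kHz.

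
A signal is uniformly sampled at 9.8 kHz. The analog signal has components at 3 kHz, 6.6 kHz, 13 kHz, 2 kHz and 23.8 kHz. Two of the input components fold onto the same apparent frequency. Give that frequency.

fs/2 = 4.9 kHz.
3 kHz ≤ fs/2 = 4.9 kHz, passes unchanged.
6.6 kHz > fs/2 = 4.9 kHz, folds to fs − 6.6 kHz = 3.2 kHz.
13 kHz mod fs = 3.2 kHz.
3.2 kHz ≤ fs/2 = 4.9 kHz, appears at 3.2 kHz.
2 kHz ≤ fs/2 = 4.9 kHz, passes unchanged.
23.8 kHz mod fs = 4.2 kHz.
4.2 kHz ≤ fs/2 = 4.9 kHz, appears at 4.2 kHz.
6.6 kHz and 13 kHz both map to 3.2 kHz.

3.2 kHz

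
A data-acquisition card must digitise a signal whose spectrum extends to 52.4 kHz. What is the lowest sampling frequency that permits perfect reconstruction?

Nyquist rate = 2 × 52.4 kHz = 104.8 kHz.

104.8 kHz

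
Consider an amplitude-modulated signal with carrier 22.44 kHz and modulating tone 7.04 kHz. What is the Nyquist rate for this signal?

AM sidebands sit at fc ± fm = 15.4 kHz and 29.48 kHz.
Highest-frequency component: 29.48 kHz.
Nyquist rate = 2 × 29.48 kHz = 58.96 kHz.

58.96 kHz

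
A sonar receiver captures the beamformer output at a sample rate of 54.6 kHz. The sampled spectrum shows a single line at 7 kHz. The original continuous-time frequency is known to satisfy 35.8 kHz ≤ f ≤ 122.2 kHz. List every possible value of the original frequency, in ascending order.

47.6 kHz, 61.6 kHz, 102.2 kHz, 116.2 kHz

Frequencies that alias to 7 kHz are k·fs ± 7 kHz for integer k ≥ 0.
k=0: 7 kHz.
k=1: 47.6 kHz, 61.6 kHz.
k=2: 102.2 kHz, 116.2 kHz.
k=3: 156.8 kHz, 170.8 kHz.
Within [35.8 kHz, 122.2 kHz]: 47.6 kHz, 61.6 kHz, 102.2 kHz, 116.2 kHz.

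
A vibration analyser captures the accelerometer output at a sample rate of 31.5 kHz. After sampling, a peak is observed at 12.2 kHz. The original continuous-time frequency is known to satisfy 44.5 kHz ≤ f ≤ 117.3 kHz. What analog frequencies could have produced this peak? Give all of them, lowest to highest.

50.8 kHz, 75.2 kHz, 82.3 kHz, 106.7 kHz, 113.8 kHz

Frequencies that alias to 12.2 kHz are k·fs ± 12.2 kHz for integer k ≥ 0.
k=0: 12.2 kHz.
k=1: 19.3 kHz, 43.7 kHz.
k=2: 50.8 kHz, 75.2 kHz.
k=3: 82.3 kHz, 106.7 kHz.
k=4: 113.8 kHz, 138.2 kHz.
k=5: 145.3 kHz, 169.7 kHz.
Within [44.5 kHz, 117.3 kHz]: 50.8 kHz, 75.2 kHz, 82.3 kHz, 106.7 kHz, 113.8 kHz.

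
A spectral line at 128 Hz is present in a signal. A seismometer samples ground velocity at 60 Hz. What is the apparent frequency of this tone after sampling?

128 Hz mod fs = 8 Hz.
8 Hz ≤ fs/2 = 30 Hz, appears at 8 Hz.

8 Hz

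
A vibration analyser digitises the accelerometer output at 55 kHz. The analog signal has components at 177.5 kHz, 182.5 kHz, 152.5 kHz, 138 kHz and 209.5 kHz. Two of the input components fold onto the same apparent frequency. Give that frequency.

12.5 kHz

fs/2 = 27.5 kHz.
177.5 kHz mod fs = 12.5 kHz.
12.5 kHz ≤ fs/2 = 27.5 kHz, appears at 12.5 kHz.
182.5 kHz mod fs = 17.5 kHz.
17.5 kHz ≤ fs/2 = 27.5 kHz, appears at 17.5 kHz.
152.5 kHz mod fs = 42.5 kHz.
42.5 kHz > fs/2 = 27.5 kHz, folds to fs − 42.5 kHz = 12.5 kHz.
138 kHz mod fs = 28 kHz.
28 kHz > fs/2 = 27.5 kHz, folds to fs − 28 kHz = 27 kHz.
209.5 kHz mod fs = 44.5 kHz.
44.5 kHz > fs/2 = 27.5 kHz, folds to fs − 44.5 kHz = 10.5 kHz.
152.5 kHz and 177.5 kHz both map to 12.5 kHz.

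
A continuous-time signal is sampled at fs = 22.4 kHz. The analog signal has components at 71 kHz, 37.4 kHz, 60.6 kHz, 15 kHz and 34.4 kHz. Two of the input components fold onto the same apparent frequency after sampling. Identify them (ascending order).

fs/2 = 11.2 kHz.
71 kHz mod fs = 3.8 kHz.
3.8 kHz ≤ fs/2 = 11.2 kHz, appears at 3.8 kHz.
37.4 kHz mod fs = 15 kHz.
15 kHz > fs/2 = 11.2 kHz, folds to fs − 15 kHz = 7.4 kHz.
60.6 kHz mod fs = 15.8 kHz.
15.8 kHz > fs/2 = 11.2 kHz, folds to fs − 15.8 kHz = 6.6 kHz.
15 kHz > fs/2 = 11.2 kHz, folds to fs − 15 kHz = 7.4 kHz.
34.4 kHz mod fs = 12 kHz.
12 kHz > fs/2 = 11.2 kHz, folds to fs − 12 kHz = 10.4 kHz.
15 kHz and 37.4 kHz both map to 7.4 kHz.

15 kHz, 37.4 kHz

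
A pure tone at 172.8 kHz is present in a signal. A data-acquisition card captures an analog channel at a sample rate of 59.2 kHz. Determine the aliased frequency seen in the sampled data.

172.8 kHz mod fs = 54.4 kHz.
54.4 kHz > fs/2 = 29.6 kHz, folds to fs − 54.4 kHz = 4.8 kHz.

4.8 kHz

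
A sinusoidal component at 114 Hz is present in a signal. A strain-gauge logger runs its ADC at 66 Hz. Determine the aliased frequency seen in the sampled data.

114 Hz mod fs = 48 Hz.
48 Hz > fs/2 = 33 Hz, folds to fs − 48 Hz = 18 Hz.

18 Hz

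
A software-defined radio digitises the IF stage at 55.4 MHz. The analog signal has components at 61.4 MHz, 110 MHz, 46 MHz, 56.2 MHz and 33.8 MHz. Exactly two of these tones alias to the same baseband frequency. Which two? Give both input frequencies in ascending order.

fs/2 = 27.7 MHz.
61.4 MHz mod fs = 6 MHz.
6 MHz ≤ fs/2 = 27.7 MHz, appears at 6 MHz.
110 MHz mod fs = 54.6 MHz.
54.6 MHz > fs/2 = 27.7 MHz, folds to fs − 54.6 MHz = 0.8 MHz.
46 MHz > fs/2 = 27.7 MHz, folds to fs − 46 MHz = 9.4 MHz.
56.2 MHz mod fs = 0.8 MHz.
0.8 MHz ≤ fs/2 = 27.7 MHz, appears at 0.8 MHz.
33.8 MHz > fs/2 = 27.7 MHz, folds to fs − 33.8 MHz = 21.6 MHz.
56.2 MHz and 110 MHz both map to 0.8 MHz.

56.2 MHz, 110 MHz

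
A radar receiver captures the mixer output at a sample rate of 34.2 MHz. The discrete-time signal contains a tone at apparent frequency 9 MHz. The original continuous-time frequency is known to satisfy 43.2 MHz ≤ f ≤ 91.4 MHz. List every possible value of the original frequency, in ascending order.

Frequencies that alias to 9 MHz are k·fs ± 9 MHz for integer k ≥ 0.
k=0: 9 MHz.
k=1: 25.2 MHz, 43.2 MHz.
k=2: 59.4 MHz, 77.4 MHz.
k=3: 93.6 MHz, 111.6 MHz.
Within [43.2 MHz, 91.4 MHz]: 43.2 MHz, 59.4 MHz, 77.4 MHz.

43.2 MHz, 59.4 MHz, 77.4 MHz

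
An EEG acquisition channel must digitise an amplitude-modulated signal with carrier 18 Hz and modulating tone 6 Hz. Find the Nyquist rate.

AM sidebands sit at fc ± fm = 12 Hz and 24 Hz.
Highest-frequency component: 24 Hz.
Nyquist rate = 2 × 24 Hz = 48 Hz.

48 Hz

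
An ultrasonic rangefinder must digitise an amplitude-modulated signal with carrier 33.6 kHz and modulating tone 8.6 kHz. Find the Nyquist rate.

AM sidebands sit at fc ± fm = 25 kHz and 42.2 kHz.
Highest-frequency component: 42.2 kHz.
Nyquist rate = 2 × 42.2 kHz = 84.4 kHz.

84.4 kHz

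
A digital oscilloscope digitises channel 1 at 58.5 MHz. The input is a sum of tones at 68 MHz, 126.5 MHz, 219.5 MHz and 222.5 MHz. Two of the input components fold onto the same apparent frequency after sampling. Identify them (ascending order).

fs/2 = 29.25 MHz.
68 MHz mod fs = 9.5 MHz.
9.5 MHz ≤ fs/2 = 29.25 MHz, appears at 9.5 MHz.
126.5 MHz mod fs = 9.5 MHz.
9.5 MHz ≤ fs/2 = 29.25 MHz, appears at 9.5 MHz.
219.5 MHz mod fs = 44 MHz.
44 MHz > fs/2 = 29.25 MHz, folds to fs − 44 MHz = 14.5 MHz.
222.5 MHz mod fs = 47 MHz.
47 MHz > fs/2 = 29.25 MHz, folds to fs − 47 MHz = 11.5 MHz.
68 MHz and 126.5 MHz both map to 9.5 MHz.

68 MHz, 126.5 MHz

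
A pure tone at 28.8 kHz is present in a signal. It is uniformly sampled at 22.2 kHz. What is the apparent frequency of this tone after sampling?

6.6 kHz

28.8 kHz mod fs = 6.6 kHz.
6.6 kHz ≤ fs/2 = 11.1 kHz, appears at 6.6 kHz.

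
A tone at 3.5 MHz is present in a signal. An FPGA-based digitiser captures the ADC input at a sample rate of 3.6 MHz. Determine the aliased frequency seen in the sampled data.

0.1 MHz

3.5 MHz > fs/2 = 1.8 MHz, folds to fs − 3.5 MHz = 0.1 MHz.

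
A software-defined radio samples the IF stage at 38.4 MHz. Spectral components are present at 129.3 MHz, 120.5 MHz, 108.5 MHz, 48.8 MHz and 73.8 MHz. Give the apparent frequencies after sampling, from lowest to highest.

fs/2 = 19.2 MHz.
129.3 MHz mod fs = 14.1 MHz.
14.1 MHz ≤ fs/2 = 19.2 MHz, appears at 14.1 MHz.
120.5 MHz mod fs = 5.3 MHz.
5.3 MHz ≤ fs/2 = 19.2 MHz, appears at 5.3 MHz.
108.5 MHz mod fs = 31.7 MHz.
31.7 MHz > fs/2 = 19.2 MHz, folds to fs − 31.7 MHz = 6.7 MHz.
48.8 MHz mod fs = 10.4 MHz.
10.4 MHz ≤ fs/2 = 19.2 MHz, appears at 10.4 MHz.
73.8 MHz mod fs = 35.4 MHz.
35.4 MHz > fs/2 = 19.2 MHz, folds to fs − 35.4 MHz = 3 MHz.
Distinct values: {3 MHz, 5.3 MHz, 6.7 MHz, 10.4 MHz, 14.1 MHz}.

3 MHz, 5.3 MHz, 6.7 MHz, 10.4 MHz, 14.1 MHz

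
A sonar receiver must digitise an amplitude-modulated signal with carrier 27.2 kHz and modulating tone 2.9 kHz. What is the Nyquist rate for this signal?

AM sidebands sit at fc ± fm = 24.3 kHz and 30.1 kHz.
Highest-frequency component: 30.1 kHz.
Nyquist rate = 2 × 30.1 kHz = 60.2 kHz.

60.2 kHz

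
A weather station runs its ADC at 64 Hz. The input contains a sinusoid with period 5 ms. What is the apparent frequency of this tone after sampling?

T = 5 ms → f = 1/T = 200 Hz.
200 Hz mod fs = 8 Hz.
8 Hz ≤ fs/2 = 32 Hz, appears at 8 Hz.

8 Hz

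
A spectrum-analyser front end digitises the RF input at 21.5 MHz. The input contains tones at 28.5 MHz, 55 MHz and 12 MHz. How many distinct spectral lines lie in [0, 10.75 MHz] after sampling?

2

fs/2 = 10.75 MHz.
28.5 MHz mod fs = 7 MHz.
7 MHz ≤ fs/2 = 10.75 MHz, appears at 7 MHz.
55 MHz mod fs = 12 MHz.
12 MHz > fs/2 = 10.75 MHz, folds to fs − 12 MHz = 9.5 MHz.
12 MHz > fs/2 = 10.75 MHz, folds to fs − 12 MHz = 9.5 MHz.
Distinct values: {7 MHz, 9.5 MHz} → 2.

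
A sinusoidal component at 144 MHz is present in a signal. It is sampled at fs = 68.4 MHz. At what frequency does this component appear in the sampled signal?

7.2 MHz

144 MHz mod fs = 7.2 MHz.
7.2 MHz ≤ fs/2 = 34.2 MHz, appears at 7.2 MHz.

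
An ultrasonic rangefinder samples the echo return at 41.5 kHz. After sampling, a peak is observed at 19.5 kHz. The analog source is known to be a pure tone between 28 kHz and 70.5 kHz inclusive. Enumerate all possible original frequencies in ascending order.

Frequencies that alias to 19.5 kHz are k·fs ± 19.5 kHz for integer k ≥ 0.
k=0: 19.5 kHz.
k=1: 22 kHz, 61 kHz.
k=2: 63.5 kHz, 102.5 kHz.
k=3: 105 kHz, 144 kHz.
Within [28 kHz, 70.5 kHz]: 61 kHz, 63.5 kHz.

61 kHz, 63.5 kHz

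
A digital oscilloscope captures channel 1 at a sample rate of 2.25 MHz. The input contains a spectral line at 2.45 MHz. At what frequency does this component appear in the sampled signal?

2.45 MHz mod fs = 0.2 MHz.
0.2 MHz ≤ fs/2 = 1.125 MHz, appears at 0.2 MHz.

0.2 MHz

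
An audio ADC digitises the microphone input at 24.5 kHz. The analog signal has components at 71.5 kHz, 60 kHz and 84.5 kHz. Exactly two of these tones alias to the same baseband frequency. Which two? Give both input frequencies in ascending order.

fs/2 = 12.25 kHz.
71.5 kHz mod fs = 22.5 kHz.
22.5 kHz > fs/2 = 12.25 kHz, folds to fs − 22.5 kHz = 2 kHz.
60 kHz mod fs = 11 kHz.
11 kHz ≤ fs/2 = 12.25 kHz, appears at 11 kHz.
84.5 kHz mod fs = 11 kHz.
11 kHz ≤ fs/2 = 12.25 kHz, appears at 11 kHz.
60 kHz and 84.5 kHz both map to 11 kHz.

60 kHz, 84.5 kHz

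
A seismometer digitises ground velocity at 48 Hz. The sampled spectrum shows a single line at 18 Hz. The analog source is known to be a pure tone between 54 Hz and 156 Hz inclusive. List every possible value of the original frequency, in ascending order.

Frequencies that alias to 18 Hz are k·fs ± 18 Hz for integer k ≥ 0.
k=0: 18 Hz.
k=1: 30 Hz, 66 Hz.
k=2: 78 Hz, 114 Hz.
k=3: 126 Hz, 162 Hz.
k=4: 174 Hz, 210 Hz.
Within [54 Hz, 156 Hz]: 66 Hz, 78 Hz, 114 Hz, 126 Hz.

66 Hz, 78 Hz, 114 Hz, 126 Hz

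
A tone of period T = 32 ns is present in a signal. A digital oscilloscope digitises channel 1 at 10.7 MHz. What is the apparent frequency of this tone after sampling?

T = 32 ns → f = 1/T = 31.25 MHz.
31.25 MHz mod fs = 9.85 MHz.
9.85 MHz > fs/2 = 5.35 MHz, folds to fs − 9.85 MHz = 0.85 MHz.

0.85 MHz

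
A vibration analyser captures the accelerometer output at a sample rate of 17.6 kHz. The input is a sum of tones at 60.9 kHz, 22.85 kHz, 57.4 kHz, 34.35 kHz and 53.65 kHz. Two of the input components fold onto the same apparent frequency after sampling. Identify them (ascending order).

fs/2 = 8.8 kHz.
60.9 kHz mod fs = 8.1 kHz.
8.1 kHz ≤ fs/2 = 8.8 kHz, appears at 8.1 kHz.
22.85 kHz mod fs = 5.25 kHz.
5.25 kHz ≤ fs/2 = 8.8 kHz, appears at 5.25 kHz.
57.4 kHz mod fs = 4.6 kHz.
4.6 kHz ≤ fs/2 = 8.8 kHz, appears at 4.6 kHz.
34.35 kHz mod fs = 16.75 kHz.
16.75 kHz > fs/2 = 8.8 kHz, folds to fs − 16.75 kHz = 0.85 kHz.
53.65 kHz mod fs = 0.85 kHz.
0.85 kHz ≤ fs/2 = 8.8 kHz, appears at 0.85 kHz.
34.35 kHz and 53.65 kHz both map to 0.85 kHz.

34.35 kHz, 53.65 kHz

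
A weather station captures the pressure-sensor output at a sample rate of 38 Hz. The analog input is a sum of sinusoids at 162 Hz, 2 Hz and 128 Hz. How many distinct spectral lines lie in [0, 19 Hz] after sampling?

3

fs/2 = 19 Hz.
162 Hz mod fs = 10 Hz.
10 Hz ≤ fs/2 = 19 Hz, appears at 10 Hz.
2 Hz ≤ fs/2 = 19 Hz, passes unchanged.
128 Hz mod fs = 14 Hz.
14 Hz ≤ fs/2 = 19 Hz, appears at 14 Hz.
Distinct values: {2 Hz, 10 Hz, 14 Hz} → 3.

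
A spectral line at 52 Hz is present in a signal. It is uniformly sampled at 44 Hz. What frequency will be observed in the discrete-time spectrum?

8 Hz

52 Hz mod fs = 8 Hz.
8 Hz ≤ fs/2 = 22 Hz, appears at 8 Hz.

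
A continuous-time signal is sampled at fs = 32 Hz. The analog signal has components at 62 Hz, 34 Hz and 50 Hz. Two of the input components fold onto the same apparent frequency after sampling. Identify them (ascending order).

fs/2 = 16 Hz.
62 Hz mod fs = 30 Hz.
30 Hz > fs/2 = 16 Hz, folds to fs − 30 Hz = 2 Hz.
34 Hz mod fs = 2 Hz.
2 Hz ≤ fs/2 = 16 Hz, appears at 2 Hz.
50 Hz mod fs = 18 Hz.
18 Hz > fs/2 = 16 Hz, folds to fs − 18 Hz = 14 Hz.
34 Hz and 62 Hz both map to 2 Hz.

34 Hz, 62 Hz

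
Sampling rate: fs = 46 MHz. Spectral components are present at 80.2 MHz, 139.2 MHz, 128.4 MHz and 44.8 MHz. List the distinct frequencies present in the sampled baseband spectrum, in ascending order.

fs/2 = 23 MHz.
80.2 MHz mod fs = 34.2 MHz.
34.2 MHz > fs/2 = 23 MHz, folds to fs − 34.2 MHz = 11.8 MHz.
139.2 MHz mod fs = 1.2 MHz.
1.2 MHz ≤ fs/2 = 23 MHz, appears at 1.2 MHz.
128.4 MHz mod fs = 36.4 MHz.
36.4 MHz > fs/2 = 23 MHz, folds to fs − 36.4 MHz = 9.6 MHz.
44.8 MHz > fs/2 = 23 MHz, folds to fs − 44.8 MHz = 1.2 MHz.
Distinct values: {1.2 MHz, 9.6 MHz, 11.8 MHz}.

1.2 MHz, 9.6 MHz, 11.8 MHz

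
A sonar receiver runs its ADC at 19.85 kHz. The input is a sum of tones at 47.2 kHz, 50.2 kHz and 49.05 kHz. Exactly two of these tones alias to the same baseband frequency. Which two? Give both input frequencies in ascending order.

49.05 kHz, 50.2 kHz

fs/2 = 9.925 kHz.
47.2 kHz mod fs = 7.5 kHz.
7.5 kHz ≤ fs/2 = 9.925 kHz, appears at 7.5 kHz.
50.2 kHz mod fs = 10.5 kHz.
10.5 kHz > fs/2 = 9.925 kHz, folds to fs − 10.5 kHz = 9.35 kHz.
49.05 kHz mod fs = 9.35 kHz.
9.35 kHz ≤ fs/2 = 9.925 kHz, appears at 9.35 kHz.
49.05 kHz and 50.2 kHz both map to 9.35 kHz.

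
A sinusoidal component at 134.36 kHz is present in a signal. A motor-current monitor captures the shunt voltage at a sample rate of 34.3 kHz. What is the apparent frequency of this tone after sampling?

134.36 kHz mod fs = 31.46 kHz.
31.46 kHz > fs/2 = 17.15 kHz, folds to fs − 31.46 kHz = 2.84 kHz.

2.84 kHz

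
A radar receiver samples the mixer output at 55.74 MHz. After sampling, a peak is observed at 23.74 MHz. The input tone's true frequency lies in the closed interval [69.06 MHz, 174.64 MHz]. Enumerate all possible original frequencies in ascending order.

Frequencies that alias to 23.74 MHz are k·fs ± 23.74 MHz for integer k ≥ 0.
k=0: 23.74 MHz.
k=1: 32 MHz, 79.48 MHz.
k=2: 87.74 MHz, 135.22 MHz.
k=3: 143.48 MHz, 190.96 MHz.
k=4: 199.22 MHz, 246.7 MHz.
Within [69.06 MHz, 174.64 MHz]: 79.48 MHz, 87.74 MHz, 135.22 MHz, 143.48 MHz.

79.48 MHz, 87.74 MHz, 135.22 MHz, 143.48 MHz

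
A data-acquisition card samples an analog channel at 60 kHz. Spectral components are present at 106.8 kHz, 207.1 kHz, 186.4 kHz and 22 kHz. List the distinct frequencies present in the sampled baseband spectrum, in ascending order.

6.4 kHz, 13.2 kHz, 22 kHz, 27.1 kHz

fs/2 = 30 kHz.
106.8 kHz mod fs = 46.8 kHz.
46.8 kHz > fs/2 = 30 kHz, folds to fs − 46.8 kHz = 13.2 kHz.
207.1 kHz mod fs = 27.1 kHz.
27.1 kHz ≤ fs/2 = 30 kHz, appears at 27.1 kHz.
186.4 kHz mod fs = 6.4 kHz.
6.4 kHz ≤ fs/2 = 30 kHz, appears at 6.4 kHz.
22 kHz ≤ fs/2 = 30 kHz, passes unchanged.
Distinct values: {6.4 kHz, 13.2 kHz, 22 kHz, 27.1 kHz}.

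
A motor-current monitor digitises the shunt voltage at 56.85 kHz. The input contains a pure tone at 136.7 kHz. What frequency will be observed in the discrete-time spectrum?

136.7 kHz mod fs = 23 kHz.
23 kHz ≤ fs/2 = 28.425 kHz, appears at 23 kHz.

23 kHz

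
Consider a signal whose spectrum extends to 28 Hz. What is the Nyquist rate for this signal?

56 Hz

Nyquist rate = 2 × 28 Hz = 56 Hz.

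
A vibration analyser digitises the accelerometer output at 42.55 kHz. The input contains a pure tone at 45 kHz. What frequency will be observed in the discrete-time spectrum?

2.45 kHz

45 kHz mod fs = 2.45 kHz.
2.45 kHz ≤ fs/2 = 21.275 kHz, appears at 2.45 kHz.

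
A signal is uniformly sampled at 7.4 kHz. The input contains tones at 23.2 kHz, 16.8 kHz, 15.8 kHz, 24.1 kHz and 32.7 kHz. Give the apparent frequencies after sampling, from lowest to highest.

fs/2 = 3.7 kHz.
23.2 kHz mod fs = 1 kHz.
1 kHz ≤ fs/2 = 3.7 kHz, appears at 1 kHz.
16.8 kHz mod fs = 2 kHz.
2 kHz ≤ fs/2 = 3.7 kHz, appears at 2 kHz.
15.8 kHz mod fs = 1 kHz.
1 kHz ≤ fs/2 = 3.7 kHz, appears at 1 kHz.
24.1 kHz mod fs = 1.9 kHz.
1.9 kHz ≤ fs/2 = 3.7 kHz, appears at 1.9 kHz.
32.7 kHz mod fs = 3.1 kHz.
3.1 kHz ≤ fs/2 = 3.7 kHz, appears at 3.1 kHz.
Distinct values: {1 kHz, 1.9 kHz, 2 kHz, 3.1 kHz}.

1 kHz, 1.9 kHz, 2 kHz, 3.1 kHz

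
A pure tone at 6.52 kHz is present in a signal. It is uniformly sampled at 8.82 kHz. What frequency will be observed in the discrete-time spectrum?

2.3 kHz

6.52 kHz > fs/2 = 4.41 kHz, folds to fs − 6.52 kHz = 2.3 kHz.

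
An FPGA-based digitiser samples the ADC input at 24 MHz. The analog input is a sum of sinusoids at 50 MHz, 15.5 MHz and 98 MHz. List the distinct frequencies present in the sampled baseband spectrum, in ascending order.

fs/2 = 12 MHz.
50 MHz mod fs = 2 MHz.
2 MHz ≤ fs/2 = 12 MHz, appears at 2 MHz.
15.5 MHz > fs/2 = 12 MHz, folds to fs − 15.5 MHz = 8.5 MHz.
98 MHz mod fs = 2 MHz.
2 MHz ≤ fs/2 = 12 MHz, appears at 2 MHz.
Distinct values: {2 MHz, 8.5 MHz}.

2 MHz, 8.5 MHz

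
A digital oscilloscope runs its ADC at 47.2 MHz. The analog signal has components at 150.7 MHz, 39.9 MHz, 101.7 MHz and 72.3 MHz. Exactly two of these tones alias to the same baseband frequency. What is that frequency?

7.3 MHz

fs/2 = 23.6 MHz.
150.7 MHz mod fs = 9.1 MHz.
9.1 MHz ≤ fs/2 = 23.6 MHz, appears at 9.1 MHz.
39.9 MHz > fs/2 = 23.6 MHz, folds to fs − 39.9 MHz = 7.3 MHz.
101.7 MHz mod fs = 7.3 MHz.
7.3 MHz ≤ fs/2 = 23.6 MHz, appears at 7.3 MHz.
72.3 MHz mod fs = 25.1 MHz.
25.1 MHz > fs/2 = 23.6 MHz, folds to fs − 25.1 MHz = 22.1 MHz.
39.9 MHz and 101.7 MHz both map to 7.3 MHz.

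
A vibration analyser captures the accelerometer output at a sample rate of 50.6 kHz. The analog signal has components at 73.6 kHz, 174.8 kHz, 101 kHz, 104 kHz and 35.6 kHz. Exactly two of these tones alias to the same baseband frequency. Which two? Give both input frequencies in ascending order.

73.6 kHz, 174.8 kHz

fs/2 = 25.3 kHz.
73.6 kHz mod fs = 23 kHz.
23 kHz ≤ fs/2 = 25.3 kHz, appears at 23 kHz.
174.8 kHz mod fs = 23 kHz.
23 kHz ≤ fs/2 = 25.3 kHz, appears at 23 kHz.
101 kHz mod fs = 50.4 kHz.
50.4 kHz > fs/2 = 25.3 kHz, folds to fs − 50.4 kHz = 0.2 kHz.
104 kHz mod fs = 2.8 kHz.
2.8 kHz ≤ fs/2 = 25.3 kHz, appears at 2.8 kHz.
35.6 kHz > fs/2 = 25.3 kHz, folds to fs − 35.6 kHz = 15 kHz.
73.6 kHz and 174.8 kHz both map to 23 kHz.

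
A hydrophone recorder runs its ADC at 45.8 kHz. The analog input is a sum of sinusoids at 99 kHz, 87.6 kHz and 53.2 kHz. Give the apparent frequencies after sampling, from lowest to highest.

4 kHz, 7.4 kHz

fs/2 = 22.9 kHz.
99 kHz mod fs = 7.4 kHz.
7.4 kHz ≤ fs/2 = 22.9 kHz, appears at 7.4 kHz.
87.6 kHz mod fs = 41.8 kHz.
41.8 kHz > fs/2 = 22.9 kHz, folds to fs − 41.8 kHz = 4 kHz.
53.2 kHz mod fs = 7.4 kHz.
7.4 kHz ≤ fs/2 = 22.9 kHz, appears at 7.4 kHz.
Distinct values: {4 kHz, 7.4 kHz}.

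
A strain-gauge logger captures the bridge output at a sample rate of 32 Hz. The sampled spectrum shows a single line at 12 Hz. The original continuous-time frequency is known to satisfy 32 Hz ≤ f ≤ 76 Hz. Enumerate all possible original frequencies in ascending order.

Frequencies that alias to 12 Hz are k·fs ± 12 Hz for integer k ≥ 0.
k=0: 12 Hz.
k=1: 20 Hz, 44 Hz.
k=2: 52 Hz, 76 Hz.
k=3: 84 Hz, 108 Hz.
Within [32 Hz, 76 Hz]: 44 Hz, 52 Hz, 76 Hz.

44 Hz, 52 Hz, 76 Hz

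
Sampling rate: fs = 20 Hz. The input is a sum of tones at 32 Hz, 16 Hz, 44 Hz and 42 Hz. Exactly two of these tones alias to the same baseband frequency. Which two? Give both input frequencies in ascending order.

16 Hz, 44 Hz

fs/2 = 10 Hz.
32 Hz mod fs = 12 Hz.
12 Hz > fs/2 = 10 Hz, folds to fs − 12 Hz = 8 Hz.
16 Hz > fs/2 = 10 Hz, folds to fs − 16 Hz = 4 Hz.
44 Hz mod fs = 4 Hz.
4 Hz ≤ fs/2 = 10 Hz, appears at 4 Hz.
42 Hz mod fs = 2 Hz.
2 Hz ≤ fs/2 = 10 Hz, appears at 2 Hz.
16 Hz and 44 Hz both map to 4 Hz.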